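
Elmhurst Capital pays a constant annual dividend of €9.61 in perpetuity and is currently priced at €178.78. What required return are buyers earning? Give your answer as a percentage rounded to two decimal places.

5.38%

P = C/r ⇒ r = C/P = €9.61/€178.78 = 0.053753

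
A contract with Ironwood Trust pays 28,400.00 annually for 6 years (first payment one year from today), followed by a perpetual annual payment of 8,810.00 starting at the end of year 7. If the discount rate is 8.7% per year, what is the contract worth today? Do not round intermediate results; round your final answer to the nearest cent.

PV of 6-year annuity: 28,400.00 × [1 − (1+0.087)^−6] / 0.087 = 128547.70459
Perpetuity value at year 6: 8,810.00 / 0.087 = 101264.36782
PV of perpetuity: 101264.36782 / (1+0.087)^6 = 61387.42143
Total PV = 128547.70459 + 61387.42143 = 189935.12601

189935.13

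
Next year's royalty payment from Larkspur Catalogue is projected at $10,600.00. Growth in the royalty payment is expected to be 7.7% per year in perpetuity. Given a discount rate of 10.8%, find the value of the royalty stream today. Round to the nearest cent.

Growing perpetuity: P = D₁ / (r − g) = $10,600.0000 / (0.108 − 0.077) = $341,935.48

$341935.48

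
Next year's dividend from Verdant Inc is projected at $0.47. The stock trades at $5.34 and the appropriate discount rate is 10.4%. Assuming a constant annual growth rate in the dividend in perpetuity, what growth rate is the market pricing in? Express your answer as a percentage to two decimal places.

1.60%

P = D₁/(r−g) ⇒ g = r − D₁/P = 0.104 − $0.47/$5.34 = 0.015985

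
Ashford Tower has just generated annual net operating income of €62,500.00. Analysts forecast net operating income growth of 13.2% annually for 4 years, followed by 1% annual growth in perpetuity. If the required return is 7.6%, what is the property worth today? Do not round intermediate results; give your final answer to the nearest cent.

€1455904.99

D_1 = 70750.00000
D_2 = 80089.00000
D_3 = 90660.74800
D_4 = 102627.96674
Terminal value at year 4: TV = D_4×(1+g_2)/(r−g_2) = 103654.24640/0.066 = 1570518.88490
P_0 = D_1/(1+r)^1 + D_2/(1+r)^2 + D_3/(1+r)^3 + D_4/(1+r)^4 + TV/(1+r)^4
    = 65752.78810 + 69174.86630 + 72775.04521 + 76562.59403 + 1171639.69655 = 1455904.99019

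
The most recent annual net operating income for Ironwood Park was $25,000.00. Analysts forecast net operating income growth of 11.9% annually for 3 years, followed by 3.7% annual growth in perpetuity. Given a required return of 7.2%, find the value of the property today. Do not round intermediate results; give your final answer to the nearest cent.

$924245.05

D_1 = 27975.00000
D_2 = 31304.02500
D_3 = 35029.20397
Terminal value at year 3: TV = D_3×(1+g_2)/(r−g_2) = 36325.28452/0.035 = 1037865.27206
P_0 = D_1/(1+r)^1 + D_2/(1+r)^2 + D_3/(1+r)^3 + TV/(1+r)^3
    = 26096.08209 + 27240.22002 + 28434.52071 + 842474.22784 = 924245.05065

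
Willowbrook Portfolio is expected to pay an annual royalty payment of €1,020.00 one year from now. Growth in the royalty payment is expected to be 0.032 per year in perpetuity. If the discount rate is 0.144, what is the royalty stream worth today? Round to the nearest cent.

€9107.14

Growing perpetuity: P = D₁ / (r − g) = €1,020.0000 / (0.144 − 0.032) = €9,107.14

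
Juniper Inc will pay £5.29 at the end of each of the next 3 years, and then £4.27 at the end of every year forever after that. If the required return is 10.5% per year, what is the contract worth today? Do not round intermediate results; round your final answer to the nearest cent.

PV of 3-year annuity: £5.29 × [1 − (1+0.105)^−3] / 0.105 = 13.04050
Perpetuity value at year 3: £4.27 / 0.105 = 40.66667
PV of perpetuity: 40.66667 / (1+0.105)^3 = 30.14059
Total PV = 13.04050 + 30.14059 = 43.18109

£43.18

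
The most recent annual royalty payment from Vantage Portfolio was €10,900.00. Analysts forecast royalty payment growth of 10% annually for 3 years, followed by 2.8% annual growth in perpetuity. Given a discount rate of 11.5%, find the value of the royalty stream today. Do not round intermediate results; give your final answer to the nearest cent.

€155495.04

D_1 = 11990.00000
D_2 = 13189.00000
D_3 = 14507.90000
Terminal value at year 3: TV = D_3×(1+g_2)/(r−g_2) = 14914.12120/0.087 = 171426.68046
P_0 = D_1/(1+r)^1 + D_2/(1+r)^2 + D_3/(1+r)^3 + TV/(1+r)^3
    = 10753.36323 + 10608.69915 + 10465.98122 + 123666.99653 = 155495.04013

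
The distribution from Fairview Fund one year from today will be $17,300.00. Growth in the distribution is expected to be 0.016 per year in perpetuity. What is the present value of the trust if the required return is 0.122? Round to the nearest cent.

$163207.55

Growing perpetuity: P = D₁ / (r − g) = $17,300.0000 / (0.122 − 0.016) = $163,207.55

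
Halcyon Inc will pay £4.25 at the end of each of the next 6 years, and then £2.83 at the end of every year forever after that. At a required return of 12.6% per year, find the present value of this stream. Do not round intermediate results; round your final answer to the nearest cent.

£28.20

PV of 6-year annuity: £4.25 × [1 − (1+0.126)^−6] / 0.126 = 17.18054
Perpetuity value at year 6: £2.83 / 0.126 = 22.46032
PV of perpetuity: 22.46032 / (1+0.126)^6 = 11.02010
Total PV = 17.18054 + 11.02010 = 28.20064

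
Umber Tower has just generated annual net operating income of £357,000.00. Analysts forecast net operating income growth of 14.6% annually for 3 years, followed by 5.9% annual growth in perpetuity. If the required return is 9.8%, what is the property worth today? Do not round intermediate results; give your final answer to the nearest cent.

D_1 = 409122.00000
D_2 = 468853.81200
D_3 = 537306.46855
Terminal value at year 3: TV = D_3×(1+g_2)/(r−g_2) = 569007.55020/0.039 = 14589937.18453
P_0 = D_1/(1+r)^1 + D_2/(1+r)^2 + D_3/(1+r)^3 + TV/(1+r)^3
    = 372606.55738 + 388895.36863 + 405896.25906 + 11021644.57295 = 12189042.75801

£12189042.76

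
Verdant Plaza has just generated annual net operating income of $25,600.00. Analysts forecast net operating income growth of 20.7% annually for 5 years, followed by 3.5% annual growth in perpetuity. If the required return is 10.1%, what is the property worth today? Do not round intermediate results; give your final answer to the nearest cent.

$805748.36

D_1 = 30899.20000
D_2 = 37295.33440
D_3 = 45015.46862
D_4 = 54333.67063
D_5 = 65580.74044
Terminal value at year 5: TV = D_5×(1+g_2)/(r−g_2) = 67876.06636/0.066 = 1028425.24788
P_0 = D_1/(1+r)^1 + D_2/(1+r)^2 + D_3/(1+r)^3 + D_4/(1+r)^4 + D_5/(1+r)^5 + TV/(1+r)^5
    = 28064.66848 + 30766.62567 + 33728.71678 + 36975.98652 + 40535.89076 + 635676.46879 = 805748.35700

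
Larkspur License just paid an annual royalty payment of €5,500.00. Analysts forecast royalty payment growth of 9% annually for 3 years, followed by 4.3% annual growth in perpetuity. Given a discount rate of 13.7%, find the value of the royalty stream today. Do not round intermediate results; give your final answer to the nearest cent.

D_1 = 5995.00000
D_2 = 6534.55000
D_3 = 7122.65950
Terminal value at year 3: TV = D_3×(1+g_2)/(r−g_2) = 7428.93386/0.094 = 79031.21126
P_0 = D_1/(1+r)^1 + D_2/(1+r)^2 + D_3/(1+r)^3 + TV/(1+r)^3
    = 5272.64732 + 5054.69268 + 4845.74760 + 53767.17815 = 68940.26574

€68940.27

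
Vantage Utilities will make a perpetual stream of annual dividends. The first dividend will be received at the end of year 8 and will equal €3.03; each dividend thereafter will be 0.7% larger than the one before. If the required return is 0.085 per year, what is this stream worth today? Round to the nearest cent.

Value at end of year 7: C₁ / (r − g) = €3.03 / (0.085 − 0.007) = €38.8462
Discount to today: PV = €38.8462 / (1 + 0.085)^7 = €38.8462 / 1.770142 = €21.95

€21.95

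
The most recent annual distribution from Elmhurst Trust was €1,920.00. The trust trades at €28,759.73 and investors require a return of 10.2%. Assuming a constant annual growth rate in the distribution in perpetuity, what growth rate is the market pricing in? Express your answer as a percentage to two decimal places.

P = D₀(1+g)/(r−g) ⇒ P(r−g) = D₀(1+g) ⇒ g(P+D₀) = P·r − D₀
g = (P·r − D₀)/(P + D₀) = (€28,759.73×0.102 − €1,920.00) / (€28,759.73 + €1,920.00) = 0.033035

3.30%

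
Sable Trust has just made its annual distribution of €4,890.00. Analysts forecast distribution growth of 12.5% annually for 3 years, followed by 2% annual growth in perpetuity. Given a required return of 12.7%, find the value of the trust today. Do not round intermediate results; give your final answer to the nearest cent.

€60985.22

D_1 = 5501.25000
D_2 = 6188.90625
D_3 = 6962.51953
Terminal value at year 3: TV = D_3×(1+g_2)/(r−g_2) = 7101.76992/0.107 = 66371.68151
P_0 = D_1/(1+r)^1 + D_2/(1+r)^2 + D_3/(1+r)^3 + TV/(1+r)^3
    = 4881.32209 + 4872.65959 + 4864.01245 + 46367.22153 = 60985.21567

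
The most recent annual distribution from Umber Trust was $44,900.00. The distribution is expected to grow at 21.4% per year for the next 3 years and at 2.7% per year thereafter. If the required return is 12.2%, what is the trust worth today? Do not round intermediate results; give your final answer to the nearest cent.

D_1 = 54508.60000
D_2 = 66173.44040
D_3 = 80334.55665
Terminal value at year 3: TV = D_3×(1+g_2)/(r−g_2) = 82503.58968/0.095 = 868458.83868
P_0 = D_1/(1+r)^1 + D_2/(1+r)^2 + D_3/(1+r)^3 + TV/(1+r)^3
    = 48581.63993 + 52565.16121 + 56875.31703 + 614852.11144 = 772874.22960

$772874.23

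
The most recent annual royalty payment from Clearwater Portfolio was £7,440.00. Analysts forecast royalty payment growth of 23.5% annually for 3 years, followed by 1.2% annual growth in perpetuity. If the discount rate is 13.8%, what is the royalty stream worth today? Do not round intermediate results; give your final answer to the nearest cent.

D_1 = 9188.40000
D_2 = 11347.67400
D_3 = 14014.37739
Terminal value at year 3: TV = D_3×(1+g_2)/(r−g_2) = 14182.54992/0.126 = 112559.91999
P_0 = D_1/(1+r)^1 + D_2/(1+r)^2 + D_3/(1+r)^3 + TV/(1+r)^3
    = 8074.16520 + 8762.38491 + 9509.26657 + 76376.01407 = 102721.83075

£102721.83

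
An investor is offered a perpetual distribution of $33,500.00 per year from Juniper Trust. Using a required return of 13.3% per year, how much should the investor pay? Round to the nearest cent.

$251879.70

Level perpetuity: PV = C / r = $33,500.00 / 0.133 = $251,879.70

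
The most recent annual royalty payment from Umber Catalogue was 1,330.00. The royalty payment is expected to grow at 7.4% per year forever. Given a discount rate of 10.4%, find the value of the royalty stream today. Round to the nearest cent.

47614.00

D₁ = D₀ × (1 + g) = 1,330.00 × 1.074 = 1,428.4200
Growing perpetuity: P = D₁ / (r − g) = 1,428.4200 / (0.104 − 0.074) = 47,614.00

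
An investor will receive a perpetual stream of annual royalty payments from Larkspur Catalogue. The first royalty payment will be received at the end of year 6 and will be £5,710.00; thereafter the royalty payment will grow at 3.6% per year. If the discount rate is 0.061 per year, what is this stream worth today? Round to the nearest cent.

Value at end of year 5: C₁ / (r − g) = £5,710.00 / (0.061 − 0.036) = £228,400.0000
Discount to today: PV = £228,400.0000 / (1 + 0.061)^5 = £228,400.0000 / 1.344550 = £169,870.98

£169870.98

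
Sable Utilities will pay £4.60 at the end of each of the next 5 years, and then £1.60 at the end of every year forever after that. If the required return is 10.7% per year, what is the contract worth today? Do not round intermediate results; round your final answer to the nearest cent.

£26.13

PV of 5-year annuity: £4.60 × [1 − (1+0.107)^−5] / 0.107 = 17.13021
Perpetuity value at year 5: £1.60 / 0.107 = 14.95327
PV of perpetuity: 14.95327 / (1+0.107)^5 = 8.99494
Total PV = 17.13021 + 8.99494 = 26.12515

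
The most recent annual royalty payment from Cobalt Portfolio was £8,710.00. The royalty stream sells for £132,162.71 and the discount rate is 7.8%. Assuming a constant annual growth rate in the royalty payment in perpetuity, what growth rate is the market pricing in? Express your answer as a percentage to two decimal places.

P = D₀(1+g)/(r−g) ⇒ P(r−g) = D₀(1+g) ⇒ g(P+D₀) = P·r − D₀
g = (P·r − D₀)/(P + D₀) = (£132,162.71×0.078 − £8,710.00) / (£132,162.71 + £8,710.00) = 0.011348

1.13%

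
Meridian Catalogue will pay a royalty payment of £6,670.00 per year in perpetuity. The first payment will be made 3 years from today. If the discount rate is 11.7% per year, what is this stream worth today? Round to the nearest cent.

£45691.31

Value at end of year 2: C / r = £6,670.00 / 0.117 = £57,008.5470
Discount to today: PV = £57,008.5470 / (1 + 0.117)^2 = £57,008.5470 / 1.247689 = £45,691.31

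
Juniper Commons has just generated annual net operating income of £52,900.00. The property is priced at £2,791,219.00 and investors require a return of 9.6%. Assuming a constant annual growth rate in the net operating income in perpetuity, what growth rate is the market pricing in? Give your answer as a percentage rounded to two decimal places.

7.56%

P = D₀(1+g)/(r−g) ⇒ P(r−g) = D₀(1+g) ⇒ g(P+D₀) = P·r − D₀
g = (P·r − D₀)/(P + D₀) = (£2,791,219.00×0.096 − £52,900.00) / (£2,791,219.00 + £52,900.00) = 0.075615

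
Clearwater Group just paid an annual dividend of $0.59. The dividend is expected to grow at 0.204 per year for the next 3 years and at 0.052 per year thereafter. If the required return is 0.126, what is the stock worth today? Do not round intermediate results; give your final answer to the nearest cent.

D_1 = 0.71036
D_2 = 0.85527
D_3 = 1.02975
Terminal value at year 3: TV = D_3×(1+g_2)/(r−g_2) = 1.08330/0.074 = 14.63914
P_0 = D_1/(1+r)^1 + D_2/(1+r)^2 + D_3/(1+r)^3 + TV/(1+r)^3
    = 0.63087 + 0.67457 + 0.72130 + 10.25417 = 12.28091

$12.28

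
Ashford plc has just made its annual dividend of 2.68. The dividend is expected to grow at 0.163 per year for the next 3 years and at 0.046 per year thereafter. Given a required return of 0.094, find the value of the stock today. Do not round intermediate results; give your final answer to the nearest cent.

D_1 = 3.11684
D_2 = 3.62488
D_3 = 4.21574
Terminal value at year 3: TV = D_3×(1+g_2)/(r−g_2) = 4.40967/0.048 = 91.86803
P_0 = D_1/(1+r)^1 + D_2/(1+r)^2 + D_3/(1+r)^3 + TV/(1+r)^3
    = 2.84903 + 3.02872 + 3.21975 + 70.16369 = 79.26119

79.26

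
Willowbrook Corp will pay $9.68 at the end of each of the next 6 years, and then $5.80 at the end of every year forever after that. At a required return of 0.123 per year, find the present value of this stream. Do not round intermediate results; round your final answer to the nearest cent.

PV of 6-year annuity: $9.68 × [1 − (1+0.123)^−6] / 0.123 = 39.46256
Perpetuity value at year 6: $5.80 / 0.123 = 47.15447
PV of perpetuity: 47.15447 / (1+0.123)^6 = 23.50955
Total PV = 39.46256 + 23.50955 = 62.97211

$62.97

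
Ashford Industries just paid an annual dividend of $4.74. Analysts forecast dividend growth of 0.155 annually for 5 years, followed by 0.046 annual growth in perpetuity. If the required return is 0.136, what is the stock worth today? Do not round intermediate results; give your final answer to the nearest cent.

D_1 = 5.47470
D_2 = 6.32328
D_3 = 7.30339
D_4 = 8.43541
D_5 = 9.74290
Terminal value at year 5: TV = D_5×(1+g_2)/(r−g_2) = 10.19107/0.09 = 113.23415
P_0 = D_1/(1+r)^1 + D_2/(1+r)^2 + D_3/(1+r)^3 + D_4/(1+r)^4 + D_5/(1+r)^5 + TV/(1+r)^5
    = 4.81928 + 4.89988 + 4.98183 + 5.06516 + 5.14987 + 59.85298 = 84.76901

$84.77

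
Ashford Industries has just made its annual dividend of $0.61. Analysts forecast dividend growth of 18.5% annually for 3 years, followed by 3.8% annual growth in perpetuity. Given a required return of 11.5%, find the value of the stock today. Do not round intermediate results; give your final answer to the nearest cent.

D_1 = 0.72285
D_2 = 0.85658
D_3 = 1.01504
Terminal value at year 3: TV = D_3×(1+g_2)/(r−g_2) = 1.05362/0.077 = 13.68332
P_0 = D_1/(1+r)^1 + D_2/(1+r)^2 + D_3/(1+r)^3 + TV/(1+r)^3
    = 0.64830 + 0.68900 + 0.73225 + 9.87113 = 11.94067

$11.94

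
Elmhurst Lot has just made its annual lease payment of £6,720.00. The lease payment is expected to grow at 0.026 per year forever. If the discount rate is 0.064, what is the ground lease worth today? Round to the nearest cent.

D₁ = D₀ × (1 + g) = £6,720.00 × 1.026 = £6,894.7200
Growing perpetuity: P = D₁ / (r − g) = £6,894.7200 / (0.064 − 0.026) = £181,440.00

£181440.00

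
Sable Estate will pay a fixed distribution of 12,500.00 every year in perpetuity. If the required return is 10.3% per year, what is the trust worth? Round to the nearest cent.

121359.22

Level perpetuity: PV = C / r = 12,500.00 / 0.103 = 121,359.22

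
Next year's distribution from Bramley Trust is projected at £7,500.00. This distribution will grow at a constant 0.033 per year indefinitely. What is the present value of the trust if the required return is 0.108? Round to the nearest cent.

£100000.00

Growing perpetuity: P = D₁ / (r − g) = £7,500.0000 / (0.108 − 0.033) = £100,000.00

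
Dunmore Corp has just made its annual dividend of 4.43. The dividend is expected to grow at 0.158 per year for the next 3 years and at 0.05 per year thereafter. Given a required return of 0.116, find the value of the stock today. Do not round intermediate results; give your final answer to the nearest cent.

93.05

D_1 = 5.12994
D_2 = 5.94047
D_3 = 6.87906
Terminal value at year 3: TV = D_3×(1+g_2)/(r−g_2) = 7.22302/0.066 = 109.43967
P_0 = D_1/(1+r)^1 + D_2/(1+r)^2 + D_3/(1+r)^3 + TV/(1+r)^3
    = 4.59672 + 4.76972 + 4.94922 + 78.73760 = 93.05326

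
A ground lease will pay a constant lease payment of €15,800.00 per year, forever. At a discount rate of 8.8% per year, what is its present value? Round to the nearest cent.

Level perpetuity: PV = C / r = €15,800.00 / 0.088 = €179,545.45

€179545.45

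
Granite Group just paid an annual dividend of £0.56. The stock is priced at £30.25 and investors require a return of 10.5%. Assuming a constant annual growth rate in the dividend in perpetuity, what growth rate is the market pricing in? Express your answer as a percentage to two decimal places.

P = D₀(1+g)/(r−g) ⇒ P(r−g) = D₀(1+g) ⇒ g(P+D₀) = P·r − D₀
g = (P·r − D₀)/(P + D₀) = (£30.25×0.105 − £0.56) / (£30.25 + £0.56) = 0.084916

8.49%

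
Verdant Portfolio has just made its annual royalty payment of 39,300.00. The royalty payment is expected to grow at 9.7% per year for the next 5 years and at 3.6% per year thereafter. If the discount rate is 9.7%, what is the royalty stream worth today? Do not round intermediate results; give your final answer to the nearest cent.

863955.74

D_1 = 43112.10000
D_2 = 47293.97370
D_3 = 51881.48915
D_4 = 56913.99360
D_5 = 62434.65098
Terminal value at year 5: TV = D_5×(1+g_2)/(r−g_2) = 64682.29841/0.061 = 1060365.54771
P_0 = D_1/(1+r)^1 + D_2/(1+r)^2 + D_3/(1+r)^3 + D_4/(1+r)^4 + D_5/(1+r)^5 + TV/(1+r)^5
    = 39300.00000 + 39300.00000 + 39300.00000 + 39300.00000 + 39300.00000 + 667455.73770 = 863955.73770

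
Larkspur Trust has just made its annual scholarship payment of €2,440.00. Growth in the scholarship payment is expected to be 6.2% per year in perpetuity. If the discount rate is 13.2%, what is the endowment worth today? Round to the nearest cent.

D₁ = D₀ × (1 + g) = €2,440.00 × 1.062 = €2,591.2800
Growing perpetuity: P = D₁ / (r − g) = €2,591.2800 / (0.132 − 0.062) = €37,018.29

€37018.29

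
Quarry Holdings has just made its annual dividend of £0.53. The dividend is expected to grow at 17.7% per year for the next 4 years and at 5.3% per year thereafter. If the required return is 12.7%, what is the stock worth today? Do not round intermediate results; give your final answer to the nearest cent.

D_1 = 0.62381
D_2 = 0.73422
D_3 = 0.86418
D_4 = 1.01714
Terminal value at year 4: TV = D_4×(1+g_2)/(r−g_2) = 1.07105/0.074 = 14.47366
P_0 = D_1/(1+r)^1 + D_2/(1+r)^2 + D_3/(1+r)^3 + D_4/(1+r)^4 + TV/(1+r)^4
    = 0.55351 + 0.57807 + 0.60372 + 0.63050 + 8.97186 = 11.33767

£11.34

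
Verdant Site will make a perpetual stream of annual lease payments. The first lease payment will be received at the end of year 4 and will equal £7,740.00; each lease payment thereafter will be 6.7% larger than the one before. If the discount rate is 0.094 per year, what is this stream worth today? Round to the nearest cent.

£218940.06

Value at end of year 3: C₁ / (r − g) = £7,740.00 / (0.094 − 0.067) = £286,666.6667
Discount to today: PV = £286,666.6667 / (1 + 0.094)^3 = £286,666.6667 / 1.309339 = £218,940.06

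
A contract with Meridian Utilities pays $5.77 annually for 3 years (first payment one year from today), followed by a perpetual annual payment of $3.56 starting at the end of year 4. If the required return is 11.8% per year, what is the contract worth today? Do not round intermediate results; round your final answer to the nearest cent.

PV of 3-year annuity: $5.77 × [1 − (1+0.118)^−3] / 0.118 = 13.90633
Perpetuity value at year 3: $3.56 / 0.118 = 30.16949
PV of perpetuity: 30.16949 / (1+0.118)^3 = 21.58950
Total PV = 13.90633 + 21.58950 = 35.49583

$35.50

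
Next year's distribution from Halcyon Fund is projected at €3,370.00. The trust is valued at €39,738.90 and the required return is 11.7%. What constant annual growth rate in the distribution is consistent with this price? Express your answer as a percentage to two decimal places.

P = D₁/(r−g) ⇒ g = r − D₁/P = 0.117 − €3,370.00/€39,738.90 = 0.032196

3.22%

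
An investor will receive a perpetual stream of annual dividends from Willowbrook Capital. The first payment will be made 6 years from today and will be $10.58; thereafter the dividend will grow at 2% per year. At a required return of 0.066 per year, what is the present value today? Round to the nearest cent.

$167.09

Value at end of year 5: C₁ / (r − g) = $10.58 / (0.066 − 0.02) = $230.0000
Discount to today: PV = $230.0000 / (1 + 0.066)^5 = $230.0000 / 1.376531 = $167.09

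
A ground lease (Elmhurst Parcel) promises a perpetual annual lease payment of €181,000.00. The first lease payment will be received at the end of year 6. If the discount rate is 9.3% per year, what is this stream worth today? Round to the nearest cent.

Value at end of year 5: C / r = €181,000.00 / 0.093 = €1,946,236.5591
Discount to today: PV = €1,946,236.5591 / (1 + 0.093)^5 = €1,946,236.5591 / 1.559915 = €1,247,655.88

€1247655.88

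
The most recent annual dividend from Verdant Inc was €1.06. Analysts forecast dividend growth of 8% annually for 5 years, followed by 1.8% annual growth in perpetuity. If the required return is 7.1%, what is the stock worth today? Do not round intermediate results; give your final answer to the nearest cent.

€26.67

D_1 = 1.14480
D_2 = 1.23638
D_3 = 1.33529
D_4 = 1.44212
D_5 = 1.55749
Terminal value at year 5: TV = D_5×(1+g_2)/(r−g_2) = 1.58552/0.053 = 29.91552
P_0 = D_1/(1+r)^1 + D_2/(1+r)^2 + D_3/(1+r)^3 + D_4/(1+r)^4 + D_5/(1+r)^5 + TV/(1+r)^5
    = 1.06891 + 1.07789 + 1.08695 + 1.09608 + 1.10529 + 21.22996 = 26.66508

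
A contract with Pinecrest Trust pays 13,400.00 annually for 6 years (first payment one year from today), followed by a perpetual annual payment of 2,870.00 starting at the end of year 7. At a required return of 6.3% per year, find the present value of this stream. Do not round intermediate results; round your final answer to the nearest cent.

PV of 6-year annuity: 13,400.00 × [1 − (1+0.063)^−6] / 0.063 = 65275.61057
Perpetuity value at year 6: 2,870.00 / 0.063 = 45555.55556
PV of perpetuity: 45555.55556 / (1+0.063)^6 = 31574.88374
Total PV = 65275.61057 + 31574.88374 = 96850.49431

96850.49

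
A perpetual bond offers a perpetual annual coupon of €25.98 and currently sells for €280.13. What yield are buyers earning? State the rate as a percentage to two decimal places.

P = C/r ⇒ r = C/P = €25.98/€280.13 = 0.092743

9.27%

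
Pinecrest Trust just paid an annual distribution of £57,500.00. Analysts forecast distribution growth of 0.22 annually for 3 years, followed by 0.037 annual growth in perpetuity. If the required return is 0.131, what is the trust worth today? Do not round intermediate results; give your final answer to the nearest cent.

£997279.26

D_1 = 70150.00000
D_2 = 85583.00000
D_3 = 104411.26000
Terminal value at year 3: TV = D_3×(1+g_2)/(r−g_2) = 108274.47662/0.094 = 1151856.13426
P_0 = D_1/(1+r)^1 + D_2/(1+r)^2 + D_3/(1+r)^3 + TV/(1+r)^3
    = 62024.75685 + 66905.57326 + 72170.46806 + 796178.46151 = 997279.25969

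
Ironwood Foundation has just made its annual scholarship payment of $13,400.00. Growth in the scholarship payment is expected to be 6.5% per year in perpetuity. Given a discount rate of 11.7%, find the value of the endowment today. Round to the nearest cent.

D₁ = D₀ × (1 + g) = $13,400.00 × 1.065 = $14,271.0000
Growing perpetuity: P = D₁ / (r − g) = $14,271.0000 / (0.117 − 0.065) = $274,442.31

$274442.31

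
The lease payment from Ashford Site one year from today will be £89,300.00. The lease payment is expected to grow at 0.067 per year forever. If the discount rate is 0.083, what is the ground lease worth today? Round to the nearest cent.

£5581250.00

Growing perpetuity: P = D₁ / (r − g) = £89,300.0000 / (0.083 − 0.067) = £5,581,250.00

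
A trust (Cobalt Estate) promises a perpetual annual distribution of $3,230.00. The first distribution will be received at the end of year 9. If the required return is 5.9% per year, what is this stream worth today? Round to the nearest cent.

$34608.50

Value at end of year 8: C / r = $3,230.00 / 0.059 = $54,745.7627
Discount to today: PV = $54,745.7627 / (1 + 0.059)^8 = $54,745.7627 / 1.581859 = $34,608.50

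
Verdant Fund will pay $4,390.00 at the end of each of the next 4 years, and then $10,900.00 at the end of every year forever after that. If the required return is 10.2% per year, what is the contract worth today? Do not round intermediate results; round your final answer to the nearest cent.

PV of 4-year annuity: $4,390.00 × [1 − (1+0.102)^−4] / 0.102 = 13855.67574
Perpetuity value at year 4: $10,900.00 / 0.102 = 106862.74510
PV of perpetuity: 106862.74510 / (1+0.102)^4 = 72460.27003
Total PV = 13855.67574 + 72460.27003 = 86315.94577

$86315.95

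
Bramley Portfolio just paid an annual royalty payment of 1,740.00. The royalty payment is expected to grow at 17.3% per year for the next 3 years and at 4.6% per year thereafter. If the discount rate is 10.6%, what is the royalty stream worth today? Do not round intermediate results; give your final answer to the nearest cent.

42065.85

D_1 = 2041.02000
D_2 = 2394.11646
D_3 = 2808.29861
Terminal value at year 3: TV = D_3×(1+g_2)/(r−g_2) = 2937.48034/0.06 = 48958.00573
P_0 = D_1/(1+r)^1 + D_2/(1+r)^2 + D_3/(1+r)^3 + TV/(1+r)^3
    = 1845.40687 + 1957.19915 + 2075.76366 + 36187.47974 = 42065.84941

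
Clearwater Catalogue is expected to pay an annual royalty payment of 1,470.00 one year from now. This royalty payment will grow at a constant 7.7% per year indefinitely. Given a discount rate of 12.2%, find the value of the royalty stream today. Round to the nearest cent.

Growing perpetuity: P = D₁ / (r − g) = 1,470.0000 / (0.122 − 0.077) = 32,666.67

32666.67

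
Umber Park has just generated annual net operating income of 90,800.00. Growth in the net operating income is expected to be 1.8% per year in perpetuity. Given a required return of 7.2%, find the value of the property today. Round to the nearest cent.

D₁ = D₀ × (1 + g) = 90,800.00 × 1.018 = 92,434.4000
Growing perpetuity: P = D₁ / (r − g) = 92,434.4000 / (0.072 − 0.018) = 1,711,748.15

1711748.15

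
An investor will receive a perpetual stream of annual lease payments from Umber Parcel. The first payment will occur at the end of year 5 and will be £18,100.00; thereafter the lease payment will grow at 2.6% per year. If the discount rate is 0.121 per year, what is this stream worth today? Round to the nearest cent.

Value at end of year 4: C₁ / (r − g) = £18,100.00 / (0.121 − 0.026) = £190,526.3158
Discount to today: PV = £190,526.3158 / (1 + 0.121)^4 = £190,526.3158 / 1.579147 = £120,651.44

£120651.44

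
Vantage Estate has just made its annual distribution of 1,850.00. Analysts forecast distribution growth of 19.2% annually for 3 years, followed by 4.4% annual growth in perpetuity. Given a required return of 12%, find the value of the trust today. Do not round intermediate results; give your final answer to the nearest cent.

D_1 = 2205.20000
D_2 = 2628.59840
D_3 = 3133.28929
Terminal value at year 3: TV = D_3×(1+g_2)/(r−g_2) = 3271.15402/0.076 = 43041.50029
P_0 = D_1/(1+r)^1 + D_2/(1+r)^2 + D_3/(1+r)^3 + TV/(1+r)^3
    = 1968.92857 + 2095.50255 + 2230.21343 + 30636.08974 = 36930.73429

36930.73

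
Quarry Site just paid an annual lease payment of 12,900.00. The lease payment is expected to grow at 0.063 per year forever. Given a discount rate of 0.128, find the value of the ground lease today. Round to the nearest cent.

D₁ = D₀ × (1 + g) = 12,900.00 × 1.063 = 13,712.7000
Growing perpetuity: P = D₁ / (r − g) = 13,712.7000 / (0.128 − 0.063) = 210,964.62

210964.62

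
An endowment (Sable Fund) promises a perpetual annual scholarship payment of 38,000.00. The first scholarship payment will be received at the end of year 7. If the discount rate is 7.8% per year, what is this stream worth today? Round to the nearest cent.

310439.11

Value at end of year 6: C / r = 38,000.00 / 0.078 = 487,179.4872
Discount to today: PV = 487,179.4872 / (1 + 0.078)^6 = 487,179.4872 / 1.569324 = 310,439.11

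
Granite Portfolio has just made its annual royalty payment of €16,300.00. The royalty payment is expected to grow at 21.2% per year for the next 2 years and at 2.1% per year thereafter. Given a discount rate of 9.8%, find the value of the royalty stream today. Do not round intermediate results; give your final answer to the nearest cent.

D_1 = 19755.60000
D_2 = 23943.78720
Terminal value at year 2: TV = D_2×(1+g_2)/(r−g_2) = 24446.60673/0.077 = 317488.39911
P_0 = D_1/(1+r)^1 + D_2/(1+r)^2 + TV/(1+r)^2
    = 17992.34973 + 19860.40790 + 263343.85014 = 301196.60776

€301196.61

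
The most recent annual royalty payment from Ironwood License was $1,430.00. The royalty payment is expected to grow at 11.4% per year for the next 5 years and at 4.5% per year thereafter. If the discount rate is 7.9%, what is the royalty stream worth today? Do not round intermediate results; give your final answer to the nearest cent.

$59434.15

D_1 = 1593.02000
D_2 = 1774.62428
D_3 = 1976.93145
D_4 = 2202.30163
D_5 = 2453.36402
Terminal value at year 5: TV = D_5×(1+g_2)/(r−g_2) = 2563.76540/0.034 = 75404.86471
P_0 = D_1/(1+r)^1 + D_2/(1+r)^2 + D_3/(1+r)^3 + D_4/(1+r)^4 + D_5/(1+r)^5 + TV/(1+r)^5
    = 1476.38554 + 1524.27571 + 1573.71932 + 1624.76675 + 1677.47002 + 51557.53457 = 59434.15191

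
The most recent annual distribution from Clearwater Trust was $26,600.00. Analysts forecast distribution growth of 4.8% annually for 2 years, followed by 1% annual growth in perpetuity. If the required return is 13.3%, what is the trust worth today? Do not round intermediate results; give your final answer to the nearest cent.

$234242.01

D_1 = 27876.80000
D_2 = 29214.88640
Terminal value at year 2: TV = D_2×(1+g_2)/(r−g_2) = 29507.03526/0.123 = 239894.59564
P_0 = D_1/(1+r)^1 + D_2/(1+r)^2 + TV/(1+r)^2
    = 24604.41306 + 22758.53918 + 186879.06155 = 234242.01379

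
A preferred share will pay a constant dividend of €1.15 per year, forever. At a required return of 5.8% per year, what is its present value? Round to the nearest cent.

Level perpetuity: PV = C / r = €1.15 / 0.058 = €19.83

€19.83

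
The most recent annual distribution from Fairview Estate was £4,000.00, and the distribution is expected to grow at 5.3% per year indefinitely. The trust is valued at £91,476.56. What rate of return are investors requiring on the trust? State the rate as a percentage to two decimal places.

D₁ = £4,000.00 × 1.053 = £4,212.0000
P = D₁/(r − g) ⇒ r = D₁/P + g = £4,212.0000/£91,476.56 + 0.053 = 0.046045 + 0.053 = 0.099045

9.90%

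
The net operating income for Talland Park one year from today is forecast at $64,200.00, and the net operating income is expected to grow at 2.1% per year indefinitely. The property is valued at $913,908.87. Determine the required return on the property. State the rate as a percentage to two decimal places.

9.12%

P = D₁/(r − g) ⇒ r = D₁/P + g = $64,200.0000/$913,908.87 + 0.021 = 0.070248 + 0.021 = 0.091248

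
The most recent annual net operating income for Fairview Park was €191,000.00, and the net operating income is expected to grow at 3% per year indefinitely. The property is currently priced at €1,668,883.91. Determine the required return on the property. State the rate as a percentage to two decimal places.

D₁ = €191,000.00 × 1.03 = €196,730.0000
P = D₁/(r − g) ⇒ r = D₁/P + g = €196,730.0000/€1,668,883.91 + 0.03 = 0.117881 + 0.03 = 0.147881

14.79%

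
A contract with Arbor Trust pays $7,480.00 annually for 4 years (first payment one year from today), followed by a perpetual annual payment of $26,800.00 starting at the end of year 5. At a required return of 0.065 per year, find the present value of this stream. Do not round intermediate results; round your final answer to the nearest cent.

PV of 4-year annuity: $7,480.00 × [1 − (1+0.065)^−4] / 0.065 = 25624.97354
Perpetuity value at year 4: $26,800.00 / 0.065 = 412307.69231
PV of perpetuity: 412307.69231 / (1+0.065)^4 = 320496.28978
Total PV = 25624.97354 + 320496.28978 = 346121.26332

$346121.26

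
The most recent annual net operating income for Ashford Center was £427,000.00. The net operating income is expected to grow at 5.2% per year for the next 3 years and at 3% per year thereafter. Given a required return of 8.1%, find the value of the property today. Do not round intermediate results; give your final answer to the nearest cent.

£9161622.00

D_1 = 449204.00000
D_2 = 472562.60800
D_3 = 497135.86362
Terminal value at year 3: TV = D_3×(1+g_2)/(r−g_2) = 512049.93952/0.051 = 10040194.89264
P_0 = D_1/(1+r)^1 + D_2/(1+r)^2 + D_3/(1+r)^3 + TV/(1+r)^3
    = 415544.86586 + 404397.03875 + 393548.27453 + 7948131.81892 = 9161621.99807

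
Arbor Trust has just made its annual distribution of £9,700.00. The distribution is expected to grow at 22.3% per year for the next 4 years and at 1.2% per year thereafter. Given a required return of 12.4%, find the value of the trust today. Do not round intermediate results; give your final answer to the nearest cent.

D_1 = 11863.10000
D_2 = 14508.57130
D_3 = 17743.98270
D_4 = 21700.89084
Terminal value at year 4: TV = D_4×(1+g_2)/(r−g_2) = 21961.30153/0.112 = 196083.04939
P_0 = D_1/(1+r)^1 + D_2/(1+r)^2 + D_3/(1+r)^3 + D_4/(1+r)^4 + TV/(1+r)^4
    = 10554.35943 + 11483.96938 + 12495.45779 + 13596.03636 + 122849.90000 = 170979.72297

£170979.72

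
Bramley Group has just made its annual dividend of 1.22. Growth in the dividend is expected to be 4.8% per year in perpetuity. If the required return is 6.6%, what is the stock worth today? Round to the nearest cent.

D₁ = D₀ × (1 + g) = 1.22 × 1.048 = 1.2786
Growing perpetuity: P = D₁ / (r − g) = 1.2786 / (0.066 − 0.048) = 71.03

71.03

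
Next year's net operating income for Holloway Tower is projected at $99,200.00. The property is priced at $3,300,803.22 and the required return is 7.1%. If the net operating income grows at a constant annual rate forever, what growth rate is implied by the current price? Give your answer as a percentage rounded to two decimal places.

P = D₁/(r−g) ⇒ g = r − D₁/P = 0.071 − $99,200.00/$3,300,803.22 = 0.040947

4.09%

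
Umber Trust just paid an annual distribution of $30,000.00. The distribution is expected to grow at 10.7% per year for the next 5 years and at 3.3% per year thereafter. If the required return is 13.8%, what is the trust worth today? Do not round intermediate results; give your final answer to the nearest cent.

$395252.43

D_1 = 33210.00000
D_2 = 36763.47000
D_3 = 40697.16129
D_4 = 45051.75755
D_5 = 49872.29561
Terminal value at year 5: TV = D_5×(1+g_2)/(r−g_2) = 51518.08136/0.105 = 490648.39391
P_0 = D_1/(1+r)^1 + D_2/(1+r)^2 + D_3/(1+r)^3 + D_4/(1+r)^4 + D_5/(1+r)^5 + TV/(1+r)^5
    = 29182.77680 + 28387.81539 + 27614.50935 + 26862.26876 + 26130.51979 + 257074.54231 = 395252.43241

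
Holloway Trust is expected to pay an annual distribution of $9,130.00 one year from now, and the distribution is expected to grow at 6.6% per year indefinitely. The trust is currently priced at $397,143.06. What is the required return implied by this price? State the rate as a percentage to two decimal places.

8.90%

P = D₁/(r − g) ⇒ r = D₁/P + g = $9,130.0000/$397,143.06 + 0.066 = 0.022989 + 0.066 = 0.088989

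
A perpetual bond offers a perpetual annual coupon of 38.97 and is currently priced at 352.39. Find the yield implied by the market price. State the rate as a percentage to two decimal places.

P = C/r ⇒ r = C/P = 38.97/352.39 = 0.110588

11.06%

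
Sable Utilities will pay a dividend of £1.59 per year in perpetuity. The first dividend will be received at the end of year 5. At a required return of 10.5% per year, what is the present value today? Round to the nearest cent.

Value at end of year 4: C / r = £1.59 / 0.105 = £15.1429
Discount to today: PV = £15.1429 / (1 + 0.105)^4 = £15.1429 / 1.490902 = £10.16

£10.16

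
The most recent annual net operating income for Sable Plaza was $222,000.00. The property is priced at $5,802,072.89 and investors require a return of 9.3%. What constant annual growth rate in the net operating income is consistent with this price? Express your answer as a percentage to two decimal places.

5.27%

P = D₀(1+g)/(r−g) ⇒ P(r−g) = D₀(1+g) ⇒ g(P+D₀) = P·r − D₀
g = (P·r − D₀)/(P + D₀) = ($5,802,072.89×0.093 − $222,000.00) / ($5,802,072.89 + $222,000.00) = 0.052721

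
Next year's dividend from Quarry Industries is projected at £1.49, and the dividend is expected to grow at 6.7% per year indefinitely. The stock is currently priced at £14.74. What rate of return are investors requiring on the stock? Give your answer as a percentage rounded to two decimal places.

P = D₁/(r − g) ⇒ r = D₁/P + g = £1.4900/£14.74 + 0.067 = 0.101085 + 0.067 = 0.168085

16.81%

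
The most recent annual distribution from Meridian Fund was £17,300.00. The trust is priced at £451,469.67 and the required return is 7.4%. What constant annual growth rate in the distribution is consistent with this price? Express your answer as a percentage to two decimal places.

P = D₀(1+g)/(r−g) ⇒ P(r−g) = D₀(1+g) ⇒ g(P+D₀) = P·r − D₀
g = (P·r − D₀)/(P + D₀) = (£451,469.67×0.074 − £17,300.00) / (£451,469.67 + £17,300.00) = 0.034364

3.44%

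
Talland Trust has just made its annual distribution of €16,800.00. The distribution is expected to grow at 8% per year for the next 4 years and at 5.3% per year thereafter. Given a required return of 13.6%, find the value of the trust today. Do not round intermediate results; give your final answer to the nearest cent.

D_1 = 18144.00000
D_2 = 19595.52000
D_3 = 21163.16160
D_4 = 22856.21453
Terminal value at year 4: TV = D_4×(1+g_2)/(r−g_2) = 24067.59390/0.083 = 289971.01082
P_0 = D_1/(1+r)^1 + D_2/(1+r)^2 + D_3/(1+r)^3 + D_4/(1+r)^4 + TV/(1+r)^4
    = 15971.83099 + 15184.48720 + 14435.95615 + 13724.32450 + 174117.03257 = 233433.63141

€233433.63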